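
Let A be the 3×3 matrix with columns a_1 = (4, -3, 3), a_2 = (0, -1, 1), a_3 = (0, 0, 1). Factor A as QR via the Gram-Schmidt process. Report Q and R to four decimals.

Q = [[0.6860, -0.7276, 0.0000], [-0.5145, -0.4851, 0.7071], [0.5145, 0.4851, 0.7071]], R = [[5.8310, 1.0290, 0.5145], [0.0000, 0.9701, 0.4851], [0.0000, 0.0000, 0.7071]]

a_1 = (4, -3, 3); ‖a_1‖ = 5.8310, so e_1 = (0.6860, -0.5145, 0.5145).
e_1·a_2 = 0.6860·0 + (-0.5145)·(-1) + 0.5145·1 = 1.0290.
u_2 = a_2 − 1.0290·e_1 = (-0.7059, -0.4706, 0.4706).
‖u_2‖ = 0.9701, so e_2 = (-0.7276, -0.4851, 0.4851).
e_1·a_3 = 0.6860·0 + (-0.5145)·0 + 0.5145·1 = 0.5145; e_2·a_3 = (-0.7276)·0 + (-0.4851)·0 + 0.4851·1 = 0.4851.
u_3 = a_3 − 0.5145·e_1 − 0.4851·e_2 = (0.0000, 0.5000, 0.5000).
‖u_3‖ = 0.7071, so e_3 = (0.0000, 0.7071, 0.7071).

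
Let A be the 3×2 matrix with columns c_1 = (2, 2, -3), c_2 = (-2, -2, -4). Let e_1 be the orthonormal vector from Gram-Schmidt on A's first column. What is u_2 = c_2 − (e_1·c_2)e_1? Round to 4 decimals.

c_1 = (2, 2, -3); ‖c_1‖ = 4.1231, so e_1 = (0.4851, 0.4851, -0.7276).
e_1·c_2 = 0.4851·(-2) + 0.4851·(-2) + (-0.7276)·(-4) = 0.9701.
u_2 = c_2 − 0.9701·e_1 = (-2.4706, -2.4706, -3.2941).

u_2 = (-2.4706, -2.4706, -3.2941)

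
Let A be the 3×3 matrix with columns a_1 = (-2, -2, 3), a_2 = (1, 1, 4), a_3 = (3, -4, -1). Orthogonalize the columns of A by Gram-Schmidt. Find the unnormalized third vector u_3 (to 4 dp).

u_3 = (3.5000, -3.5000, 0.0000)

a_1 = (-2, -2, 3); ‖a_1‖ = 4.1231, so q_1 = (-0.4851, -0.4851, 0.7276).
q_1·a_2 = (-0.4851)·1 + (-0.4851)·1 + 0.7276·4 = 1.9403.
u_2 = a_2 − 1.9403·q_1 = (1.9412, 1.9412, 2.5882).
‖u_2‖ = 3.7730, so q_2 = (0.5145, 0.5145, 0.6860).
q_1·a_3 = (-0.4851)·3 + (-0.4851)·(-4) + 0.7276·(-1) = -0.2425; q_2·a_3 = 0.5145·3 + 0.5145·(-4) + 0.6860·(-1) = -1.2005.
u_3 = a_3 + 0.2425·q_1 + 1.2005·q_2 = (3.5000, -3.5000, 0.0000).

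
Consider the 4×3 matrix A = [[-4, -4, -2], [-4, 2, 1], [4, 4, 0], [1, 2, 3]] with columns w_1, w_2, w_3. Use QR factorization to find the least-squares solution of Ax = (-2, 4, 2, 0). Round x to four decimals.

x = (-0.5336, 1.1265, -0.4492)

w_1 = (-4, -4, 4, 1); ‖w_1‖ = 7.0000, so q_1 = (-0.5714, -0.5714, 0.5714, 0.1429).
q_1·w_2 = (-0.5714)·(-4) + (-0.5714)·2 + 0.5714·4 + 0.1429·2 = 3.7143.
u_2 = w_2 − 3.7143·q_1 = (-1.8776, 4.1224, 1.8776, 1.4694).
‖u_2‖ = 5.1190, so q_2 = (-0.3668, 0.8053, 0.3668, 0.2870).
q_1·w_3 = (-0.5714)·(-2) + (-0.5714)·1 + 0.5714·0 + 0.1429·3 = 1.0000; q_2·w_3 = (-0.3668)·(-2) + 0.8053·1 + 0.3668·0 + 0.2870·3 = 2.4000.
u_3 = w_3 − 1.0000·q_1 − 2.4000·q_2 = (-0.5483, -0.3614, -1.4517, 2.1682).
‖u_3‖ = 2.6907, so q_3 = (-0.2038, -0.1343, -0.5395, 0.8058).
Qᵀb = (0.0000, 4.6884, -1.2087).
Back-substitute: x_3 = -1.2087/2.6907 = -0.4492.
x_2 = (4.6884 − 2.4000·(-0.4492))/5.1190 = 1.1265.
x_1 = (0.0000 − 3.7143·1.1265 − 1.0000·(-0.4492))/7.0000 = -0.5336.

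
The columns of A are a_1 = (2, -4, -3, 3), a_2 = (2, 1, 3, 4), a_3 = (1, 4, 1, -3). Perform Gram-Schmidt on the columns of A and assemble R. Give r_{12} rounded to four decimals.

a_1 = (2, -4, -3, 3); ‖a_1‖ = 6.1644, so q_1 = (0.3244, -0.6489, -0.4867, 0.4867).
r_{12} = q_1·a_2 = 0.4867.

r_{12} = 0.4867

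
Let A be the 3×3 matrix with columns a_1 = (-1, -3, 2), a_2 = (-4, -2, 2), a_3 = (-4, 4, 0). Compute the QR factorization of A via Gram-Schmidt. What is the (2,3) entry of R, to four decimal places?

a_1 = (-1, -3, 2); ‖a_1‖ = 3.7417, so q_1 = (-0.2673, -0.8018, 0.5345).
q_1·a_2 = (-0.2673)·(-4) + (-0.8018)·(-2) + 0.5345·2 = 3.7417.
u_2 = a_2 − 3.7417·q_1 = (-3.0000, 1.0000, 0.0000).
‖u_2‖ = 3.1623, so q_2 = (-0.9487, 0.3162, 0.0000).
r_{23} = q_2·a_3 = 5.0596.

r_{23} = 5.0596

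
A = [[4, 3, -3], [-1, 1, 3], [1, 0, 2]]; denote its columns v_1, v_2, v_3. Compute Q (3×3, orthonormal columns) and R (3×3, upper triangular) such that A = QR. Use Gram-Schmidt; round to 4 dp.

Q = [[0.9428, 0.3069, -0.1302], [-0.2357, 0.8899, 0.3906], [0.2357, -0.3375, 0.9113]], R = [[4.2426, 2.5927, -3.0641], [0.0000, 1.8105, 1.0740], [0.0000, 0.0000, 3.3849]]

q_1 = v_1/‖v_1‖ = (4, -1, 1)/4.2426 = (0.9428, -0.2357, 0.2357).
r_{12} = q_1·v_2 = 2.5927.
u_2 = v_2 − 2.5927·q_1 = (0.5556, 1.6111, -0.6111).
‖u_2‖ = 1.8105, so q_2 = (0.3069, 0.8899, -0.3375).
r_{13} = q_1·v_3 = -3.0641; r_{23} = q_2·v_3 = 1.0740.
u_3 = v_3 + 3.0641·q_1 − 1.0740·q_2 = (-0.4407, 1.3220, 3.0847).
‖u_3‖ = 3.3849, so q_3 = (-0.1302, 0.3906, 0.9113).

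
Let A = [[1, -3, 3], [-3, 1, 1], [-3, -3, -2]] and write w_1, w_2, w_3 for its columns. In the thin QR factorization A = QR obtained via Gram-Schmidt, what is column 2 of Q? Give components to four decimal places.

w_1 = (1, -3, -3); ‖w_1‖ = 4.3589, so e_1 = (0.2294, -0.6882, -0.6882).
e_1·w_2 = 0.2294·(-3) + (-0.6882)·1 + (-0.6882)·(-3) = 0.6882.
u_2 = w_2 − 0.6882·e_1 = (-3.1579, 1.4737, -2.5263).
‖u_2‖ = 4.3042, so e_2 = (-0.7337, 0.3424, -0.5869).

e_2 = (-0.7337, 0.3424, -0.5869)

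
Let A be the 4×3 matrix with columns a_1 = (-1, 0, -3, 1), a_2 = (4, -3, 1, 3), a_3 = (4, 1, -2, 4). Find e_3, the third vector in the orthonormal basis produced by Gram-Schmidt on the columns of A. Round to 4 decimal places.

e_3 = (0.4716, 0.8446, -0.0767, 0.2414)

e_1 = a_1/‖a_1‖ = (-1, 0, -3, 1)/3.3166 = (-0.3015, 0.0000, -0.9045, 0.3015).
r_{12} = e_1·a_2 = -1.2060.
u_2 = a_2 + 1.2060·e_1 = (3.6364, -3.0000, -0.0909, 3.3636).
‖u_2‖ = 5.7918, so e_2 = (0.6278, -0.5180, -0.0157, 0.5808).
r_{13} = e_1·a_3 = 1.8091; r_{23} = e_2·a_3 = 4.3478.
u_3 = a_3 − 1.8091·e_1 − 4.3478·e_2 = (1.8157, 3.2520, -0.2954, 0.9295).
‖u_3‖ = 3.8502, so e_3 = (0.4716, 0.8446, -0.0767, 0.2414).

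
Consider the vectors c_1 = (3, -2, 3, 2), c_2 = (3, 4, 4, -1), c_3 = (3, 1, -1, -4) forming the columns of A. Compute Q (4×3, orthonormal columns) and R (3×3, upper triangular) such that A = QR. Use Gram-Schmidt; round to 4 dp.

Q = [[0.5883, 0.2832, 0.6126], [-0.3922, 0.7930, -0.2675], [0.5883, 0.4469, -0.3553], [0.3922, -0.3021, -0.6534]], R = [[5.0990, 2.1573, -0.7845], [0.0000, 6.1111, 2.4042], [0.0000, 0.0000, 4.5392]]

c_1 = (3, -2, 3, 2); ‖c_1‖ = 5.0990, so q_1 = (0.5883, -0.3922, 0.5883, 0.3922).
q_1·c_2 = 0.5883·3 + (-0.3922)·4 + 0.5883·4 + 0.3922·(-1) = 2.1573.
u_2 = c_2 − 2.1573·q_1 = (1.7308, 4.8462, 2.7308, -1.8462).
‖u_2‖ = 6.1111, so q_2 = (0.2832, 0.7930, 0.4469, -0.3021).
q_1·c_3 = 0.5883·3 + (-0.3922)·1 + 0.5883·(-1) + 0.3922·(-4) = -0.7845; q_2·c_3 = 0.2832·3 + 0.7930·1 + 0.4469·(-1) + (-0.3021)·(-4) = 2.4042.
u_3 = c_3 + 0.7845·q_1 − 2.4042·q_2 = (2.7806, -1.2142, -1.6128, -2.9660).
‖u_3‖ = 4.5392, so q_3 = (0.6126, -0.2675, -0.3553, -0.6534).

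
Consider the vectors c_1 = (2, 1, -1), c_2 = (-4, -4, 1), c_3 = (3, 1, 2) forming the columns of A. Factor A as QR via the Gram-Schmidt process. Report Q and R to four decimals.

e_1 = c_1/‖c_1‖ = (2, 1, -1)/2.4495 = (0.8165, 0.4082, -0.4082).
r_{12} = e_1·c_2 = -5.3072.
u_2 = c_2 + 5.3072·e_1 = (0.3333, -1.8333, -1.1667).
‖u_2‖ = 2.1985, so e_2 = (0.1516, -0.8339, -0.5307).
r_{13} = e_1·c_3 = 2.0412; r_{23} = e_2·c_3 = -1.4404.
u_3 = c_3 − 2.0412·e_1 + 1.4404·e_2 = (1.5517, -1.0345, 2.0690).
‖u_3‖ = 2.7854, so e_3 = (0.5571, -0.3714, 0.7428).

Q = [[0.8165, 0.1516, 0.5571], [0.4082, -0.8339, -0.3714], [-0.4082, -0.5307, 0.7428]], R = [[2.4495, -5.3072, 2.0412], [0.0000, 2.1985, -1.4404], [0.0000, 0.0000, 2.7854]]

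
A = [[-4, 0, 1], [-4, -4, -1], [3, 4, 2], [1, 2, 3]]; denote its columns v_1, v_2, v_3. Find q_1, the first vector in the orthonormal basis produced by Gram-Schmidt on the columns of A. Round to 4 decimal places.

v_1 = (-4, -4, 3, 1); ‖v_1‖ = 6.4807, so q_1 = (-0.6172, -0.6172, 0.4629, 0.1543).

q_1 = (-0.6172, -0.6172, 0.4629, 0.1543)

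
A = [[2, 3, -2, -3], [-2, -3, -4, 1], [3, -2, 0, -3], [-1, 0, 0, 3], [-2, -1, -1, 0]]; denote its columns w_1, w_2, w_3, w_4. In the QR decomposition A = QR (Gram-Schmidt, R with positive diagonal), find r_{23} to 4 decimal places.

r_{23} = 1.0749

e_1 = w_1/‖w_1‖ = (2, -2, 3, -1, -2)/4.6904 = (0.4264, -0.4264, 0.6396, -0.2132, -0.4264).
r_{12} = e_1·w_2 = 1.7056.
u_2 = w_2 − 1.7056·e_1 = (2.2727, -2.2727, -3.0909, 0.3636, -0.2727).
‖u_2‖ = 4.4823, so e_2 = (0.5070, -0.5070, -0.6896, 0.0811, -0.0608).
r_{23} = e_2·w_3 = 1.0749.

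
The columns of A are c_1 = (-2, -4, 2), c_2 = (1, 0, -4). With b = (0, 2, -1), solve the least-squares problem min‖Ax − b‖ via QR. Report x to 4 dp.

x = (-0.4221, -0.0130)

c_1 = (-2, -4, 2); ‖c_1‖ = 4.8990, so q_1 = (-0.4082, -0.8165, 0.4082).
q_1·c_2 = (-0.4082)·1 + (-0.8165)·0 + 0.4082·(-4) = -2.0412.
u_2 = c_2 + 2.0412·q_1 = (0.1667, -1.6667, -3.1667).
‖u_2‖ = 3.5824, so q_2 = (0.0465, -0.4652, -0.8840).
Qᵀb = (-2.0412, -0.0465).
Back-substitute: x_2 = -0.0465/3.5824 = -0.0130.
x_1 = (-2.0412 + 2.0412·(-0.0130))/4.8990 = -0.4221.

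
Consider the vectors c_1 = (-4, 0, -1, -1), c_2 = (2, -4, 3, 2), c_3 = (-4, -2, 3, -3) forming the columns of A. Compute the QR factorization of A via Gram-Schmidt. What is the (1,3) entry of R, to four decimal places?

c_1 = (-4, 0, -1, -1); ‖c_1‖ = 4.2426, so e_1 = (-0.9428, 0.0000, -0.2357, -0.2357).
r_{13} = e_1·c_3 = 3.7712.

r_{13} = 3.7712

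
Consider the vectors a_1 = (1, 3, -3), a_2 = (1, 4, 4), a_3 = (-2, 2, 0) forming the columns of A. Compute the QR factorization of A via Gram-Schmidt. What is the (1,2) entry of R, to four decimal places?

r_{12} = 0.2294

a_1 = (1, 3, -3); ‖a_1‖ = 4.3589, so q_1 = (0.2294, 0.6882, -0.6882).
r_{12} = q_1·a_2 = 0.2294.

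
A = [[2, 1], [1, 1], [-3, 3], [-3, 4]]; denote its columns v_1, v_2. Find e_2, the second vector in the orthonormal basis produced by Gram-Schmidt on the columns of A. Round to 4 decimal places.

e_2 = (0.7139, 0.4961, 0.1815, 0.4598)

v_1 = (2, 1, -3, -3); ‖v_1‖ = 4.7958, so e_1 = (0.4170, 0.2085, -0.6255, -0.6255).
e_1·v_2 = 0.4170·1 + 0.2085·1 + (-0.6255)·3 + (-0.6255)·4 = -3.7533.
u_2 = v_2 + 3.7533·e_1 = (2.5652, 1.7826, 0.6522, 1.6522).
‖u_2‖ = 3.5935, so e_2 = (0.7139, 0.4961, 0.1815, 0.4598).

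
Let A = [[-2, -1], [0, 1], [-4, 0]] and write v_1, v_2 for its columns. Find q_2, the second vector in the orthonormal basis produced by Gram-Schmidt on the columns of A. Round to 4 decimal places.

q_2 = (-0.5963, 0.7454, 0.2981)

q_1 = v_1/‖v_1‖ = (-2, 0, -4)/4.4721 = (-0.4472, 0.0000, -0.8944).
r_{12} = q_1·v_2 = 0.4472.
u_2 = v_2 − 0.4472·q_1 = (-0.8000, 1.0000, 0.4000).
‖u_2‖ = 1.3416, so q_2 = (-0.5963, 0.7454, 0.2981).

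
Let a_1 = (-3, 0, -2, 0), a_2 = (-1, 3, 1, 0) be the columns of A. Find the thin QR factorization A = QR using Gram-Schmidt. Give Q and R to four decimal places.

Q = [[-0.8321, -0.2327], [0.0000, 0.9077], [-0.5547, 0.3491], [0.0000, 0.0000]], R = [[3.6056, 0.2774], [0.0000, 3.3050]]

a_1 = (-3, 0, -2, 0); ‖a_1‖ = 3.6056, so e_1 = (-0.8321, 0.0000, -0.5547, 0.0000).
e_1·a_2 = (-0.8321)·(-1) + 0.0000·3 + (-0.5547)·1 + 0.0000·0 = 0.2774.
u_2 = a_2 − 0.2774·e_1 = (-0.7692, 3.0000, 1.1538, 0.0000).
‖u_2‖ = 3.3050, so e_2 = (-0.2327, 0.9077, 0.3491, 0.0000).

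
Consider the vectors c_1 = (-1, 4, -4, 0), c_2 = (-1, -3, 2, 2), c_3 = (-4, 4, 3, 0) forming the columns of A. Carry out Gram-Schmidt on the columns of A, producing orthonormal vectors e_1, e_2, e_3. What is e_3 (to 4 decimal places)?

e_3 = (-0.5145, 0.5326, 0.6613, -0.1196)

c_1 = (-1, 4, -4, 0); ‖c_1‖ = 5.7446, so e_1 = (-0.1741, 0.6963, -0.6963, 0.0000).
e_1·c_2 = (-0.1741)·(-1) + 0.6963·(-3) + (-0.6963)·2 + 0.0000·2 = -3.3075.
u_2 = c_2 + 3.3075·e_1 = (-1.5758, -0.6970, -0.3030, 2.0000).
‖u_2‖ = 2.6572, so e_2 = (-0.5930, -0.2623, -0.1140, 0.7527).
e_1·c_3 = (-0.1741)·(-4) + 0.6963·4 + (-0.6963)·3 + 0.0000·0 = 1.3926; e_2·c_3 = (-0.5930)·(-4) + (-0.2623)·4 + (-0.1140)·3 + 0.7527·0 = 0.9808.
u_3 = c_3 − 1.3926·e_1 − 0.9808·e_2 = (-3.1760, 3.2876, 4.0815, -0.7382).
‖u_3‖ = 6.1724, so e_3 = (-0.5145, 0.5326, 0.6613, -0.1196).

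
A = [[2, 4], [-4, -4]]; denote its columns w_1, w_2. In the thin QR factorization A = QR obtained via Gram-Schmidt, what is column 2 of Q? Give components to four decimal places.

w_1 = (2, -4); ‖w_1‖ = 4.4721, so q_1 = (0.4472, -0.8944).
q_1·w_2 = 0.4472·4 + (-0.8944)·(-4) = 5.3666.
u_2 = w_2 − 5.3666·q_1 = (1.6000, 0.8000).
‖u_2‖ = 1.7889, so q_2 = (0.8944, 0.4472).

q_2 = (0.8944, 0.4472)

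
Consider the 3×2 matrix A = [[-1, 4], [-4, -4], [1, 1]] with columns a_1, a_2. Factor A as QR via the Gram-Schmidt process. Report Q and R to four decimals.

Q = [[-0.2357, 0.9718], [-0.9428, -0.2287], [0.2357, 0.0572]], R = [[4.2426, 3.0641], [0.0000, 4.8591]]

a_1 = (-1, -4, 1); ‖a_1‖ = 4.2426, so q_1 = (-0.2357, -0.9428, 0.2357).
q_1·a_2 = (-0.2357)·4 + (-0.9428)·(-4) + 0.2357·1 = 3.0641.
u_2 = a_2 − 3.0641·q_1 = (4.7222, -1.1111, 0.2778).
‖u_2‖ = 4.8591, so q_2 = (0.9718, -0.2287, 0.0572).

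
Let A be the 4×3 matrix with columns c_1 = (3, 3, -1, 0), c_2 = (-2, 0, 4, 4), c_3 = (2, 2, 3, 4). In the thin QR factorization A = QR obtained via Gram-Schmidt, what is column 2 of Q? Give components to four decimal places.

q_1 = c_1/‖c_1‖ = (3, 3, -1, 0)/4.3589 = (0.6882, 0.6882, -0.2294, 0.0000).
r_{12} = q_1·c_2 = -2.2942.
u_2 = c_2 + 2.2942·q_1 = (-0.4211, 1.5789, 3.4737, 4.0000).
‖u_2‖ = 5.5441, so q_2 = (-0.0759, 0.2848, 0.6266, 0.7215).

q_2 = (-0.0759, 0.2848, 0.6266, 0.7215)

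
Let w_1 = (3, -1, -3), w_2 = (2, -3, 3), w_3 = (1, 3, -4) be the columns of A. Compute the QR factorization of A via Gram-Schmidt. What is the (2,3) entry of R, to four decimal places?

w_1 = (3, -1, -3); ‖w_1‖ = 4.3589, so q_1 = (0.6882, -0.2294, -0.6882).
q_1·w_2 = 0.6882·2 + (-0.2294)·(-3) + (-0.6882)·3 = 0.0000.
u_2 = w_2 + 0.0000·q_1 = (2.0000, -3.0000, 3.0000).
‖u_2‖ = 4.6904, so q_2 = (0.4264, -0.6396, 0.6396).
r_{23} = q_2·w_3 = -4.0508.

r_{23} = -4.0508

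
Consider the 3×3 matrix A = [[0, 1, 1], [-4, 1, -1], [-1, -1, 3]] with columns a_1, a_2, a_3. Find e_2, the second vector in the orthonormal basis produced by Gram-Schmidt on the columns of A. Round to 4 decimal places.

a_1 = (0, -4, -1); ‖a_1‖ = 4.1231, so e_1 = (0.0000, -0.9701, -0.2425).
e_1·a_2 = 0.0000·1 + (-0.9701)·1 + (-0.2425)·(-1) = -0.7276.
u_2 = a_2 + 0.7276·e_1 = (1.0000, 0.2941, -1.1765).
‖u_2‖ = 1.5718, so e_2 = (0.6362, 0.1871, -0.7485).

e_2 = (0.6362, 0.1871, -0.7485)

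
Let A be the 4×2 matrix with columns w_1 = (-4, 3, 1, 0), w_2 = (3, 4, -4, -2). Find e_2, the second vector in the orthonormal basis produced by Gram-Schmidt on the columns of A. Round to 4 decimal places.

e_2 = (0.3579, 0.6697, -0.5773, -0.3002)

w_1 = (-4, 3, 1, 0); ‖w_1‖ = 5.0990, so e_1 = (-0.7845, 0.5883, 0.1961, 0.0000).
e_1·w_2 = (-0.7845)·3 + 0.5883·4 + 0.1961·(-4) + 0.0000·(-2) = -0.7845.
u_2 = w_2 + 0.7845·e_1 = (2.3846, 4.4615, -3.8462, -2.0000).
‖u_2‖ = 6.6622, so e_2 = (0.3579, 0.6697, -0.5773, -0.3002).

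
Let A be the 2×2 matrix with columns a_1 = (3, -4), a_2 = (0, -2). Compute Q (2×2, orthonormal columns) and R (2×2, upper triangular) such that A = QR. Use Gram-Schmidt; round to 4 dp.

a_1 = (3, -4); ‖a_1‖ = 5.0000, so e_1 = (0.6000, -0.8000).
e_1·a_2 = 0.6000·0 + (-0.8000)·(-2) = 1.6000.
u_2 = a_2 − 1.6000·e_1 = (-0.9600, -0.7200).
‖u_2‖ = 1.2000, so e_2 = (-0.8000, -0.6000).

Q = [[0.6000, -0.8000], [-0.8000, -0.6000]], R = [[5.0000, 1.6000], [0.0000, 1.2000]]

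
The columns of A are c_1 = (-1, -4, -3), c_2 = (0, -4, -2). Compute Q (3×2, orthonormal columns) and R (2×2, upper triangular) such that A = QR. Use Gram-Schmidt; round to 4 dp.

c_1 = (-1, -4, -3); ‖c_1‖ = 5.0990, so e_1 = (-0.1961, -0.7845, -0.5883).
e_1·c_2 = (-0.1961)·0 + (-0.7845)·(-4) + (-0.5883)·(-2) = 4.3146.
u_2 = c_2 − 4.3146·e_1 = (0.8462, -0.6154, 0.5385).
‖u_2‖ = 1.1767, so e_2 = (0.7191, -0.5230, 0.4576).

Q = [[-0.1961, 0.7191], [-0.7845, -0.5230], [-0.5883, 0.4576]], R = [[5.0990, 4.3146], [0.0000, 1.1767]]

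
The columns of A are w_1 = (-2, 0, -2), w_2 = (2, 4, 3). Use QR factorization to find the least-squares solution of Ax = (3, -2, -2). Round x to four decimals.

x = (-1.0455, -0.6364)

w_1 = (-2, 0, -2); ‖w_1‖ = 2.8284, so q_1 = (-0.7071, 0.0000, -0.7071).
q_1·w_2 = (-0.7071)·2 + 0.0000·4 + (-0.7071)·3 = -3.5355.
u_2 = w_2 + 3.5355·q_1 = (-0.5000, 4.0000, 0.5000).
‖u_2‖ = 4.0620, so q_2 = (-0.1231, 0.9847, 0.1231).
Qᵀb = (-0.7071, -2.5849).
Back-substitute: x_2 = -2.5849/4.0620 = -0.6364.
x_1 = (-0.7071 + 3.5355·(-0.6364))/2.8284 = -1.0455.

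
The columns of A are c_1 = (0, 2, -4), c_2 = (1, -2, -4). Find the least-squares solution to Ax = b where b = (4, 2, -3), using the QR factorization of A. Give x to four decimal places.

x = (0.6957, 0.1739)

q_1 = c_1/‖c_1‖ = (0, 2, -4)/4.4721 = (0.0000, 0.4472, -0.8944).
r_{12} = q_1·c_2 = 2.6833.
u_2 = c_2 − 2.6833·q_1 = (1.0000, -3.2000, -1.6000).
‖u_2‖ = 3.7148, so q_2 = (0.2692, -0.8614, -0.4307).
Qᵀb = (3.5777, 0.6461).
Back-substitute: x_2 = 0.6461/3.7148 = 0.1739.
x_1 = (3.5777 − 2.6833·0.1739)/4.4721 = 0.6957.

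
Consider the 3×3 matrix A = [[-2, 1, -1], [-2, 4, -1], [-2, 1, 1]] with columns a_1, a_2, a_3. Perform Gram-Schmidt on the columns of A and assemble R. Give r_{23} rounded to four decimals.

r_{23} = -0.8165

a_1 = (-2, -2, -2); ‖a_1‖ = 3.4641, so e_1 = (-0.5774, -0.5774, -0.5774).
e_1·a_2 = (-0.5774)·1 + (-0.5774)·4 + (-0.5774)·1 = -3.4641.
u_2 = a_2 + 3.4641·e_1 = (-1.0000, 2.0000, -1.0000).
‖u_2‖ = 2.4495, so e_2 = (-0.4082, 0.8165, -0.4082).
r_{23} = e_2·a_3 = -0.8165.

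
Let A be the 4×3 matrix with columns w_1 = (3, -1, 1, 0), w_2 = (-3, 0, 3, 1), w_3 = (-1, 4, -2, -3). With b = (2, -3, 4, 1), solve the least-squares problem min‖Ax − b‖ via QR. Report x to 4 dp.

x = (1.3061, 0.6847, -0.3046)

w_1 = (3, -1, 1, 0); ‖w_1‖ = 3.3166, so e_1 = (0.9045, -0.3015, 0.3015, 0.0000).
e_1·w_2 = 0.9045·(-3) + (-0.3015)·0 + 0.3015·3 + 0.0000·1 = -1.8091.
u_2 = w_2 + 1.8091·e_1 = (-1.3636, -0.5455, 3.5455, 1.0000).
‖u_2‖ = 3.9658, so e_2 = (-0.3439, -0.1375, 0.8940, 0.2522).
e_1·w_3 = 0.9045·(-1) + (-0.3015)·4 + 0.3015·(-2) + 0.0000·(-3) = -2.7136; e_2·w_3 = (-0.3439)·(-1) + (-0.1375)·4 + 0.8940·(-2) + 0.2522·(-3) = -2.7508.
u_3 = w_3 + 2.7136·e_1 + 2.7508·e_2 = (0.5087, 2.8035, 1.2775, -2.3064).
‖u_3‖ = 3.8819, so e_3 = (0.1310, 0.7222, 0.3291, -0.5941).
Qᵀb = (3.9196, 3.5531, -1.1823).
Back-substitute: x_3 = -1.1823/3.8819 = -0.3046.
x_2 = (3.5531 + 2.7508·(-0.3046))/3.9658 = 0.6847.
x_1 = (3.9196 + 1.8091·0.6847 + 2.7136·(-0.3046))/3.3166 = 1.3061.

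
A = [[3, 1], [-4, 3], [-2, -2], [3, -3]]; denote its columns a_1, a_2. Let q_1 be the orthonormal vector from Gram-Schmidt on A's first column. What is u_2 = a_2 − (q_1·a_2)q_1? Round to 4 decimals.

u_2 = (2.1053, 1.5263, -2.7368, -1.8947)

a_1 = (3, -4, -2, 3); ‖a_1‖ = 6.1644, so q_1 = (0.4867, -0.6489, -0.3244, 0.4867).
q_1·a_2 = 0.4867·1 + (-0.6489)·3 + (-0.3244)·(-2) + 0.4867·(-3) = -2.2711.
u_2 = a_2 + 2.2711·q_1 = (2.1053, 1.5263, -2.7368, -1.8947).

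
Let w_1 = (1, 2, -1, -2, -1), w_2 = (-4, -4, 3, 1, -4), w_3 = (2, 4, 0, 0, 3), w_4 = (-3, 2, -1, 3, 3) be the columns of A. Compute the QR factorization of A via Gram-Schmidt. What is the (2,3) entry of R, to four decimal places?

r_{23} = -4.2464

w_1 = (1, 2, -1, -2, -1); ‖w_1‖ = 3.3166, so q_1 = (0.3015, 0.6030, -0.3015, -0.6030, -0.3015).
q_1·w_2 = 0.3015·(-4) + 0.6030·(-4) + (-0.3015)·3 + (-0.6030)·1 + (-0.3015)·(-4) = -3.9196.
u_2 = w_2 + 3.9196·q_1 = (-2.8182, -1.6364, 1.8182, -1.3636, -5.1818).
‖u_2‖ = 6.5297, so q_2 = (-0.4316, -0.2506, 0.2785, -0.2088, -0.7936).
r_{23} = q_2·w_3 = -4.2464.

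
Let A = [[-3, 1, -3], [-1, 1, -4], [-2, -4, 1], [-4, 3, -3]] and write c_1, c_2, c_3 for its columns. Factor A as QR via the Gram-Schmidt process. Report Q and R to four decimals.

Q = [[-0.5477, 0.0401, -0.1896], [-0.1826, 0.1471, -0.9100], [-0.3651, -0.9091, 0.0017], [-0.7303, 0.3877, 0.3688]], R = [[5.4772, -1.4606, 4.1992], [0.0000, 4.9866, -2.7808], [0.0000, 0.0000, 3.1039]]

c_1 = (-3, -1, -2, -4); ‖c_1‖ = 5.4772, so e_1 = (-0.5477, -0.1826, -0.3651, -0.7303).
e_1·c_2 = (-0.5477)·1 + (-0.1826)·1 + (-0.3651)·(-4) + (-0.7303)·3 = -1.4606.
u_2 = c_2 + 1.4606·e_1 = (0.2000, 0.7333, -4.5333, 1.9333).
‖u_2‖ = 4.9866, so e_2 = (0.0401, 0.1471, -0.9091, 0.3877).
e_1·c_3 = (-0.5477)·(-3) + (-0.1826)·(-4) + (-0.3651)·1 + (-0.7303)·(-3) = 4.1992; e_2·c_3 = 0.0401·(-3) + 0.1471·(-4) + (-0.9091)·1 + 0.3877·(-3) = -2.7808.
u_3 = c_3 − 4.1992·e_1 + 2.7808·e_2 = (-0.5885, -2.8244, 0.0054, 1.1448).
‖u_3‖ = 3.1039, so e_3 = (-0.1896, -0.9100, 0.0017, 0.3688).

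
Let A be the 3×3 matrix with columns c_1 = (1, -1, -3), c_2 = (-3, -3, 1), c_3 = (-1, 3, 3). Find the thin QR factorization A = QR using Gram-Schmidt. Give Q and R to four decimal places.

Q = [[0.3015, -0.6396, -0.7071], [-0.3015, -0.7675, 0.5657], [-0.9045, 0.0426, -0.4243]], R = [[3.3166, -0.9045, -3.9196], [0.0000, 4.2640, -1.5350], [0.0000, 0.0000, 1.1314]]

q_1 = c_1/‖c_1‖ = (1, -1, -3)/3.3166 = (0.3015, -0.3015, -0.9045).
r_{12} = q_1·c_2 = -0.9045.
u_2 = c_2 + 0.9045·q_1 = (-2.7273, -3.2727, 0.1818).
‖u_2‖ = 4.2640, so q_2 = (-0.6396, -0.7675, 0.0426).
r_{13} = q_1·c_3 = -3.9196; r_{23} = q_2·c_3 = -1.5350.
u_3 = c_3 + 3.9196·q_1 + 1.5350·q_2 = (-0.8000, 0.6400, -0.4800).
‖u_3‖ = 1.1314, so q_3 = (-0.7071, 0.5657, -0.4243).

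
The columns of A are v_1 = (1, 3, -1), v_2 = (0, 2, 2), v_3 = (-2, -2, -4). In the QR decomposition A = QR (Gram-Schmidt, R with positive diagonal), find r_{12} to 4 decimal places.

e_1 = v_1/‖v_1‖ = (1, 3, -1)/3.3166 = (0.3015, 0.9045, -0.3015).
r_{12} = e_1·v_2 = 1.2060.

r_{12} = 1.2060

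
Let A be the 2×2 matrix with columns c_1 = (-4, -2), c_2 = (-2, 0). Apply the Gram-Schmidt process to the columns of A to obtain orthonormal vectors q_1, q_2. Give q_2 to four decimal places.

c_1 = (-4, -2); ‖c_1‖ = 4.4721, so q_1 = (-0.8944, -0.4472).
q_1·c_2 = (-0.8944)·(-2) + (-0.4472)·0 = 1.7889.
u_2 = c_2 − 1.7889·q_1 = (-0.4000, 0.8000).
‖u_2‖ = 0.8944, so q_2 = (-0.4472, 0.8944).

q_2 = (-0.4472, 0.8944)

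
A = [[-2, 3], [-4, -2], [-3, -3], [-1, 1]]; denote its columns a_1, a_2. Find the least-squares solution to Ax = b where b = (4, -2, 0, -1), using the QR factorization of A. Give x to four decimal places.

e_1 = a_1/‖a_1‖ = (-2, -4, -3, -1)/5.4772 = (-0.3651, -0.7303, -0.5477, -0.1826).
r_{12} = e_1·a_2 = 1.8257.
u_2 = a_2 − 1.8257·e_1 = (3.6667, -0.6667, -2.0000, 1.3333).
‖u_2‖ = 4.4347, so e_2 = (0.8268, -0.1503, -0.4510, 0.3007).
Qᵀb = (0.1826, 3.3072).
Back-substitute: x_2 = 3.3072/4.4347 = 0.7458.
x_1 = (0.1826 − 1.8257·0.7458)/5.4772 = -0.2153.

x = (-0.2153, 0.7458)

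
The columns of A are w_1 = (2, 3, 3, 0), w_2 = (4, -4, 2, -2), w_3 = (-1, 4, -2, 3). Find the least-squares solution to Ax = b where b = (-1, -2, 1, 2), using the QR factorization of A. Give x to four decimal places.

x = (-0.2239, 0.0343, -0.0358)

w_1 = (2, 3, 3, 0); ‖w_1‖ = 4.6904, so q_1 = (0.4264, 0.6396, 0.6396, 0.0000).
q_1·w_2 = 0.4264·4 + 0.6396·(-4) + 0.6396·2 + 0.0000·(-2) = 0.4264.
u_2 = w_2 − 0.4264·q_1 = (3.8182, -4.2727, 1.7273, -2.0000).
‖u_2‖ = 6.3102, so q_2 = (0.6051, -0.6771, 0.2737, -0.3169).
q_1·w_3 = 0.4264·(-1) + 0.6396·4 + 0.6396·(-2) + 0.0000·3 = 0.8528; q_2·w_3 = 0.6051·(-1) + (-0.6771)·4 + 0.2737·(-2) + (-0.3169)·3 = -4.8119.
u_3 = w_3 − 0.8528·q_1 + 4.8119·q_2 = (1.5479, 0.1963, -1.2283, 1.4749).
‖u_3‖ = 2.4736, so q_3 = (0.6258, 0.0794, -0.4966, 0.5962).
Qᵀb = (-1.0660, 0.3890, -0.0886).
Back-substitute: x_3 = -0.0886/2.4736 = -0.0358.
x_2 = (0.3890 + 4.8119·(-0.0358))/6.3102 = 0.0343.
x_1 = (-1.0660 − 0.4264·0.0343 − 0.8528·(-0.0358))/4.6904 = -0.2239.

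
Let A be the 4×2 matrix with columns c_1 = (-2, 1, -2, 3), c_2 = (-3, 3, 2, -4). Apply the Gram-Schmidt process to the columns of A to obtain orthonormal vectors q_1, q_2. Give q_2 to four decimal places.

q_1 = c_1/‖c_1‖ = (-2, 1, -2, 3)/4.2426 = (-0.4714, 0.2357, -0.4714, 0.7071).
r_{12} = q_1·c_2 = -1.6499.
u_2 = c_2 + 1.6499·q_1 = (-3.7778, 3.3889, 1.2222, -2.8333).
‖u_2‖ = 5.9395, so q_2 = (-0.6360, 0.5706, 0.2058, -0.4770).

q_2 = (-0.6360, 0.5706, 0.2058, -0.4770)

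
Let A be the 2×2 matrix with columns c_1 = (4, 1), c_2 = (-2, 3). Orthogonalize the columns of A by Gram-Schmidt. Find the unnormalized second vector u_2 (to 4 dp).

u_2 = (-0.8235, 3.2941)

e_1 = c_1/‖c_1‖ = (4, 1)/4.1231 = (0.9701, 0.2425).
r_{12} = e_1·c_2 = -1.2127.
u_2 = c_2 + 1.2127·e_1 = (-0.8235, 3.2941).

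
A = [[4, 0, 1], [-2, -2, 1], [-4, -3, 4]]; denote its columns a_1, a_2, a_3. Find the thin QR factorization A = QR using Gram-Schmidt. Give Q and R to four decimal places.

e_1 = a_1/‖a_1‖ = (4, -2, -4)/6.0000 = (0.6667, -0.3333, -0.6667).
r_{12} = e_1·a_2 = 2.6667.
u_2 = a_2 − 2.6667·e_1 = (-1.7778, -1.1111, -1.2222).
‖u_2‖ = 2.4267, so e_2 = (-0.7326, -0.4579, -0.5037).
r_{13} = e_1·a_3 = -2.3333; r_{23} = e_2·a_3 = -3.2051.
u_3 = a_3 + 2.3333·e_1 + 3.2051·e_2 = (0.2075, -1.2453, 0.8302).
‖u_3‖ = 1.5110, so e_3 = (0.1374, -0.8242, 0.5494).

Q = [[0.6667, -0.7326, 0.1374], [-0.3333, -0.4579, -0.8242], [-0.6667, -0.5037, 0.5494]], R = [[6.0000, 2.6667, -2.3333], [0.0000, 2.4267, -3.2051], [0.0000, 0.0000, 1.5110]]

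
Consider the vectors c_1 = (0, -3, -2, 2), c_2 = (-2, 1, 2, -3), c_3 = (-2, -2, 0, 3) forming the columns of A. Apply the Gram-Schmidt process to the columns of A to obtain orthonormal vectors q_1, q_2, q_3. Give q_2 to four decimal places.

q_2 = (-0.7045, -0.4559, 0.1658, -0.5180)

c_1 = (0, -3, -2, 2); ‖c_1‖ = 4.1231, so q_1 = (0.0000, -0.7276, -0.4851, 0.4851).
q_1·c_2 = 0.0000·(-2) + (-0.7276)·1 + (-0.4851)·2 + 0.4851·(-3) = -3.1530.
u_2 = c_2 + 3.1530·q_1 = (-2.0000, -1.2941, 0.4706, -1.4706).
‖u_2‖ = 2.8388, so q_2 = (-0.7045, -0.4559, 0.1658, -0.5180).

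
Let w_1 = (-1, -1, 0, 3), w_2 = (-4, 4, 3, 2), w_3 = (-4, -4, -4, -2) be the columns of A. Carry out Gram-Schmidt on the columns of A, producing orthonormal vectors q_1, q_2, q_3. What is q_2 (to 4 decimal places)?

q_1 = w_1/‖w_1‖ = (-1, -1, 0, 3)/3.3166 = (-0.3015, -0.3015, 0.0000, 0.9045).
r_{12} = q_1·w_2 = 1.8091.
u_2 = w_2 − 1.8091·q_1 = (-3.4545, 4.5455, 3.0000, 0.3636).
‖u_2‖ = 6.4597, so q_2 = (-0.5348, 0.7037, 0.4644, 0.0563).

q_2 = (-0.5348, 0.7037, 0.4644, 0.0563)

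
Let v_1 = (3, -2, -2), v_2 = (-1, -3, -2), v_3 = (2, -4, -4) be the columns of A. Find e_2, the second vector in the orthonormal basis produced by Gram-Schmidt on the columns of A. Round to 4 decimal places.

e_2 = (-0.6704, -0.6527, -0.3528)

e_1 = v_1/‖v_1‖ = (3, -2, -2)/4.1231 = (0.7276, -0.4851, -0.4851).
r_{12} = e_1·v_2 = 1.6977.
u_2 = v_2 − 1.6977·e_1 = (-2.2353, -2.1765, -1.1765).
‖u_2‖ = 3.3343, so e_2 = (-0.6704, -0.6527, -0.3528).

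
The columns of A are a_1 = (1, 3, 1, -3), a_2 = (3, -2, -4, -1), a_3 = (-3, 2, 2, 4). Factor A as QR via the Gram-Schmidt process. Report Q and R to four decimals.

Q = [[0.2236, 0.5922, 0.0941], [0.6708, -0.2591, 0.6903], [0.2236, -0.7032, -0.4200], [-0.6708, -0.2961, 0.5816]], R = [[4.4721, -0.8944, -1.5652], [0.0000, 5.4037, -4.8855], [0.0000, 0.0000, 2.5849]]

a_1 = (1, 3, 1, -3); ‖a_1‖ = 4.4721, so q_1 = (0.2236, 0.6708, 0.2236, -0.6708).
q_1·a_2 = 0.2236·3 + 0.6708·(-2) + 0.2236·(-4) + (-0.6708)·(-1) = -0.8944.
u_2 = a_2 + 0.8944·q_1 = (3.2000, -1.4000, -3.8000, -1.6000).
‖u_2‖ = 5.4037, so q_2 = (0.5922, -0.2591, -0.7032, -0.2961).
q_1·a_3 = 0.2236·(-3) + 0.6708·2 + 0.2236·2 + (-0.6708)·4 = -1.5652; q_2·a_3 = 0.5922·(-3) + (-0.2591)·2 + (-0.7032)·2 + (-0.2961)·4 = -4.8855.
u_3 = a_3 + 1.5652·q_1 + 4.8855·q_2 = (0.2432, 1.7842, -1.0856, 1.5034).
‖u_3‖ = 2.5849, so q_3 = (0.0941, 0.6903, -0.4200, 0.5816).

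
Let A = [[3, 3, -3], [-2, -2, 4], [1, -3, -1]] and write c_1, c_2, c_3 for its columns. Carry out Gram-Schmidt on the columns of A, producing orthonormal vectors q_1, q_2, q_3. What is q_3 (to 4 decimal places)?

c_1 = (3, -2, 1); ‖c_1‖ = 3.7417, so q_1 = (0.8018, -0.5345, 0.2673).
q_1·c_2 = 0.8018·3 + (-0.5345)·(-2) + 0.2673·(-3) = 2.6726.
u_2 = c_2 − 2.6726·q_1 = (0.8571, -0.5714, -3.7143).
‖u_2‖ = 3.8545, so q_2 = (0.2224, -0.1482, -0.9636).
q_1·c_3 = 0.8018·(-3) + (-0.5345)·4 + 0.2673·(-1) = -4.8107; q_2·c_3 = 0.2224·(-3) + (-0.1482)·4 + (-0.9636)·(-1) = -0.2965.
u_3 = c_3 + 4.8107·q_1 + 0.2965·q_2 = (0.9231, 1.3846, 0.0000).
‖u_3‖ = 1.6641, so q_3 = (0.5547, 0.8321, 0.0000).

q_3 = (0.5547, 0.8321, 0.0000)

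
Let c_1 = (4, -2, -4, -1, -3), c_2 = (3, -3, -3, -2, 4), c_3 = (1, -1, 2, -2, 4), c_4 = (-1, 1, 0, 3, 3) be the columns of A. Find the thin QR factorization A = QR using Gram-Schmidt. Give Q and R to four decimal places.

Q = [[0.5898, 0.2037, 0.4847, 0.5926], [-0.2949, -0.3442, -0.0476, 0.2229], [-0.5898, -0.2037, 0.7136, 0.1479], [-0.1474, -0.2529, -0.4915, 0.7329], [-0.4423, 0.8571, -0.1097, 0.2001]], R = [[6.7823, 2.9488, -1.7693, -2.6540], [0.0000, 6.1891, 4.0745, 1.2645], [0.0000, 0.0000, 2.5036, -2.3358], [0.0000, 0.0000, 0.0000, 2.4293]]

c_1 = (4, -2, -4, -1, -3); ‖c_1‖ = 6.7823, so q_1 = (0.5898, -0.2949, -0.5898, -0.1474, -0.4423).
q_1·c_2 = 0.5898·3 + (-0.2949)·(-3) + (-0.5898)·(-3) + (-0.1474)·(-2) + (-0.4423)·4 = 2.9488.
u_2 = c_2 − 2.9488·q_1 = (1.2609, -2.1304, -1.2609, -1.5652, 5.3043).
‖u_2‖ = 6.1891, so q_2 = (0.2037, -0.3442, -0.2037, -0.2529, 0.8571).
q_1·c_3 = 0.5898·1 + (-0.2949)·(-1) + (-0.5898)·2 + (-0.1474)·(-2) + (-0.4423)·4 = -1.7693; q_2·c_3 = 0.2037·1 + (-0.3442)·(-1) + (-0.2037)·2 + (-0.2529)·(-2) + 0.8571·4 = 4.0745.
u_3 = c_3 + 1.7693·q_1 − 4.0745·q_2 = (1.2134, -0.1192, 1.7866, -1.2304, -0.2747).
‖u_3‖ = 2.5036, so q_3 = (0.4847, -0.0476, 0.7136, -0.4915, -0.1097).
q_1·c_4 = 0.5898·(-1) + (-0.2949)·1 + (-0.5898)·0 + (-0.1474)·3 + (-0.4423)·3 = -2.6540; q_2·c_4 = 0.2037·(-1) + (-0.3442)·1 + (-0.2037)·0 + (-0.2529)·3 + 0.8571·3 = 1.2645; q_3·c_4 = 0.4847·(-1) + (-0.0476)·1 + 0.7136·0 + (-0.4915)·3 + (-0.1097)·3 = -2.3358.
u_4 = c_4 + 2.6540·q_1 − 1.2645·q_2 + 2.3358·q_3 = (1.4397, 0.5415, 0.3593, 1.7805, 0.4861).
‖u_4‖ = 2.4293, so q_4 = (0.5926, 0.2229, 0.1479, 0.7329, 0.2001).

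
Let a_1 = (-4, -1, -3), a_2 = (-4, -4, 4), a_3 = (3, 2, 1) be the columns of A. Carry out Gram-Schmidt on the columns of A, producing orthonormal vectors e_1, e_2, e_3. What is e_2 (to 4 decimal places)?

e_2 = (-0.4104, -0.5472, 0.7295)

a_1 = (-4, -1, -3); ‖a_1‖ = 5.0990, so e_1 = (-0.7845, -0.1961, -0.5883).
e_1·a_2 = (-0.7845)·(-4) + (-0.1961)·(-4) + (-0.5883)·4 = 1.5689.
u_2 = a_2 − 1.5689·e_1 = (-2.7692, -3.6923, 4.9231).
‖u_2‖ = 6.7482, so e_2 = (-0.4104, -0.5472, 0.7295).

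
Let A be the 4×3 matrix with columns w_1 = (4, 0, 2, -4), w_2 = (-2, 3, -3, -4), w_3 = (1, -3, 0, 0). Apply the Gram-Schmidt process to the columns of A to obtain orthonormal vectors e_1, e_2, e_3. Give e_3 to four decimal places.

w_1 = (4, 0, 2, -4); ‖w_1‖ = 6.0000, so e_1 = (0.6667, 0.0000, 0.3333, -0.6667).
e_1·w_2 = 0.6667·(-2) + 0.0000·3 + 0.3333·(-3) + (-0.6667)·(-4) = 0.3333.
u_2 = w_2 − 0.3333·e_1 = (-2.2222, 3.0000, -3.1111, -3.7778).
‖u_2‖ = 6.1554, so e_2 = (-0.3610, 0.4874, -0.5054, -0.6137).
e_1·w_3 = 0.6667·1 + 0.0000·(-3) + 0.3333·0 + (-0.6667)·0 = 0.6667; e_2·w_3 = (-0.3610)·1 + 0.4874·(-3) + (-0.5054)·0 + (-0.6137)·0 = -1.8232.
u_3 = w_3 − 0.6667·e_1 + 1.8232·e_2 = (-0.1026, -2.1114, -1.1437, -0.6745).
‖u_3‖ = 2.4963, so e_3 = (-0.0411, -0.8458, -0.4582, -0.2702).

e_3 = (-0.0411, -0.8458, -0.4582, -0.2702)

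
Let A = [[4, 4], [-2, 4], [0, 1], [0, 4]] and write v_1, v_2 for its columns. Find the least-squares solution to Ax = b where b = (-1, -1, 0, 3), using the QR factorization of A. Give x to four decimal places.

v_1 = (4, -2, 0, 0); ‖v_1‖ = 4.4721, so q_1 = (0.8944, -0.4472, 0.0000, 0.0000).
q_1·v_2 = 0.8944·4 + (-0.4472)·4 + 0.0000·1 + 0.0000·4 = 1.7889.
u_2 = v_2 − 1.7889·q_1 = (2.4000, 4.8000, 1.0000, 4.0000).
‖u_2‖ = 6.7676, so q_2 = (0.3546, 0.7093, 0.1478, 0.5911).
Qᵀb = (-0.4472, 0.7093).
Back-substitute: x_2 = 0.7093/6.7676 = 0.1048.
x_1 = (-0.4472 − 1.7889·0.1048)/4.4721 = -0.1419.

x = (-0.1419, 0.1048)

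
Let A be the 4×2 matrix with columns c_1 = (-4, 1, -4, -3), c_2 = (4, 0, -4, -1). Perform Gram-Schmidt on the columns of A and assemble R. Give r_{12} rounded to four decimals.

c_1 = (-4, 1, -4, -3); ‖c_1‖ = 6.4807, so q_1 = (-0.6172, 0.1543, -0.6172, -0.4629).
r_{12} = q_1·c_2 = 0.4629.

r_{12} = 0.4629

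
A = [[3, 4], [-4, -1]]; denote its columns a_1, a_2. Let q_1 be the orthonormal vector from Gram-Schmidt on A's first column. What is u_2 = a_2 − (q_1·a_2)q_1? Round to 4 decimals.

u_2 = (2.0800, 1.5600)

q_1 = a_1/‖a_1‖ = (3, -4)/5.0000 = (0.6000, -0.8000).
r_{12} = q_1·a_2 = 3.2000.
u_2 = a_2 − 3.2000·q_1 = (2.0800, 1.5600).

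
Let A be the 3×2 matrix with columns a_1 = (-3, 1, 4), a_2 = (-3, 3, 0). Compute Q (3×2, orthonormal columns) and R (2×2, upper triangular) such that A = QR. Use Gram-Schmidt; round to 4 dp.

Q = [[-0.5883, -0.4576], [0.1961, 0.7191], [0.7845, -0.5230]], R = [[5.0990, 2.3534], [0.0000, 3.5301]]

e_1 = a_1/‖a_1‖ = (-3, 1, 4)/5.0990 = (-0.5883, 0.1961, 0.7845).
r_{12} = e_1·a_2 = 2.3534.
u_2 = a_2 − 2.3534·e_1 = (-1.6154, 2.5385, -1.8462).
‖u_2‖ = 3.5301, so e_2 = (-0.4576, 0.7191, -0.5230).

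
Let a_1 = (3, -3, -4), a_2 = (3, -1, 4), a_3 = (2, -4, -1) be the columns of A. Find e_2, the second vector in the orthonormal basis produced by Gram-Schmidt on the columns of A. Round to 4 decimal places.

e_2 = (0.6636, -0.2678, 0.6985)

a_1 = (3, -3, -4); ‖a_1‖ = 5.8310, so e_1 = (0.5145, -0.5145, -0.6860).
e_1·a_2 = 0.5145·3 + (-0.5145)·(-1) + (-0.6860)·4 = -0.6860.
u_2 = a_2 + 0.6860·e_1 = (3.3529, -1.3529, 3.5294).
‖u_2‖ = 5.0527, so e_2 = (0.6636, -0.2678, 0.6985).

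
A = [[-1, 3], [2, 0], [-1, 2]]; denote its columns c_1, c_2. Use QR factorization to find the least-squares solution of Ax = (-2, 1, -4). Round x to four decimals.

q_1 = c_1/‖c_1‖ = (-1, 2, -1)/2.4495 = (-0.4082, 0.8165, -0.4082).
r_{12} = q_1·c_2 = -2.0412.
u_2 = c_2 + 2.0412·q_1 = (2.1667, 1.6667, 1.1667).
‖u_2‖ = 2.9721, so q_2 = (0.7290, 0.5608, 0.3925).
Qᵀb = (3.2660, -2.4674).
Back-substitute: x_2 = -2.4674/2.9721 = -0.8302.
x_1 = (3.2660 + 2.0412·(-0.8302))/2.4495 = 0.6415.

x = (0.6415, -0.8302)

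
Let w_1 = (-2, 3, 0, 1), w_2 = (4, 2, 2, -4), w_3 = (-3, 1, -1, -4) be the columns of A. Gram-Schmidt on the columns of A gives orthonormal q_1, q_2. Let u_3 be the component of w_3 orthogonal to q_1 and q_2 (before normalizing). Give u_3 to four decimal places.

w_1 = (-2, 3, 0, 1); ‖w_1‖ = 3.7417, so q_1 = (-0.5345, 0.8018, 0.0000, 0.2673).
q_1·w_2 = (-0.5345)·4 + 0.8018·2 + 0.0000·2 + 0.2673·(-4) = -1.6036.
u_2 = w_2 + 1.6036·q_1 = (3.1429, 3.2857, 2.0000, -3.5714).
‖u_2‖ = 6.1179, so q_2 = (0.5137, 0.5371, 0.3269, -0.5838).
q_1·w_3 = (-0.5345)·(-3) + 0.8018·1 + 0.0000·(-1) + 0.2673·(-4) = 1.3363; q_2·w_3 = 0.5137·(-3) + 0.5371·1 + 0.3269·(-1) + (-0.5838)·(-4) = 1.0041.
u_3 = w_3 − 1.3363·q_1 − 1.0041·q_2 = (-2.8015, -0.6107, -1.3282, -3.7710).

u_3 = (-2.8015, -0.6107, -1.3282, -3.7710)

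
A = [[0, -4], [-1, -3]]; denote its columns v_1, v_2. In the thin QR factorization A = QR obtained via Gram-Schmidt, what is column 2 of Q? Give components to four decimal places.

v_1 = (0, -1); ‖v_1‖ = 1.0000, so e_1 = (0.0000, -1.0000).
e_1·v_2 = 0.0000·(-4) + (-1.0000)·(-3) = 3.0000.
u_2 = v_2 − 3.0000·e_1 = (-4.0000, 0.0000).
‖u_2‖ = 4.0000, so e_2 = (-1.0000, 0.0000).

e_2 = (-1.0000, 0.0000)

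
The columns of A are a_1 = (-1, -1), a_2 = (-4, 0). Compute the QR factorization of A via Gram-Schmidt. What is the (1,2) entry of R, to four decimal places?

a_1 = (-1, -1); ‖a_1‖ = 1.4142, so q_1 = (-0.7071, -0.7071).
r_{12} = q_1·a_2 = 2.8284.

r_{12} = 2.8284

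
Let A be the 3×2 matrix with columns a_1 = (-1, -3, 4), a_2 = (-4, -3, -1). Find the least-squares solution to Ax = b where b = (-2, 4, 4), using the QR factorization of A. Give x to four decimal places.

e_1 = a_1/‖a_1‖ = (-1, -3, 4)/5.0990 = (-0.1961, -0.5883, 0.7845).
r_{12} = e_1·a_2 = 1.7650.
u_2 = a_2 − 1.7650·e_1 = (-3.6538, -1.9615, -2.3846).
‖u_2‖ = 4.7838, so e_2 = (-0.7638, -0.4100, -0.4985).
Qᵀb = (1.1767, -2.1065).
Back-substitute: x_2 = -2.1065/4.7838 = -0.4403.
x_1 = (1.1767 − 1.7650·(-0.4403))/5.0990 = 0.3832.

x = (0.3832, -0.4403)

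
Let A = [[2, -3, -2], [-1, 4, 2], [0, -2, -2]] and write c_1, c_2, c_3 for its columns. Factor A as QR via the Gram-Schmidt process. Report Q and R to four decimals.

Q = [[0.8944, 0.3333, -0.2981], [-0.4472, 0.6667, -0.5963], [0.0000, -0.6667, -0.7454]], R = [[2.2361, -4.4721, -2.6833], [0.0000, 3.0000, 2.0000], [0.0000, 0.0000, 0.8944]]

c_1 = (2, -1, 0); ‖c_1‖ = 2.2361, so e_1 = (0.8944, -0.4472, 0.0000).
e_1·c_2 = 0.8944·(-3) + (-0.4472)·4 + 0.0000·(-2) = -4.4721.
u_2 = c_2 + 4.4721·e_1 = (1.0000, 2.0000, -2.0000).
‖u_2‖ = 3.0000, so e_2 = (0.3333, 0.6667, -0.6667).
e_1·c_3 = 0.8944·(-2) + (-0.4472)·2 + 0.0000·(-2) = -2.6833; e_2·c_3 = 0.3333·(-2) + 0.6667·2 + (-0.6667)·(-2) = 2.0000.
u_3 = c_3 + 2.6833·e_1 − 2.0000·e_2 = (-0.2667, -0.5333, -0.6667).
‖u_3‖ = 0.8944, so e_3 = (-0.2981, -0.5963, -0.7454).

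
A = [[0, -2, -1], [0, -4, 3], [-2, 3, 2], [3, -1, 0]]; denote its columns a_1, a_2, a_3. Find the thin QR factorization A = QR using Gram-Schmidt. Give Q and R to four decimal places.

a_1 = (0, 0, -2, 3); ‖a_1‖ = 3.6056, so q_1 = (0.0000, 0.0000, -0.5547, 0.8321).
q_1·a_2 = 0.0000·(-2) + 0.0000·(-4) + (-0.5547)·3 + 0.8321·(-1) = -2.4962.
u_2 = a_2 + 2.4962·q_1 = (-2.0000, -4.0000, 1.6154, 1.0769).
‖u_2‖ = 4.8754, so q_2 = (-0.4102, -0.8205, 0.3313, 0.2209).
q_1·a_3 = 0.0000·(-1) + 0.0000·3 + (-0.5547)·2 + 0.8321·0 = -1.1094; q_2·a_3 = (-0.4102)·(-1) + (-0.8205)·3 + 0.3313·2 + 0.2209·0 = -1.3885.
u_3 = a_3 + 1.1094·q_1 + 1.3885·q_2 = (-1.5696, 1.8608, 1.8447, 1.2298).
‖u_3‖ = 3.2926, so q_3 = (-0.4767, 0.5652, 0.5602, 0.3735).

Q = [[0.0000, -0.4102, -0.4767], [0.0000, -0.8205, 0.5652], [-0.5547, 0.3313, 0.5602], [0.8321, 0.2209, 0.3735]], R = [[3.6056, -2.4962, -1.1094], [0.0000, 4.8754, -1.3885], [0.0000, 0.0000, 3.2926]]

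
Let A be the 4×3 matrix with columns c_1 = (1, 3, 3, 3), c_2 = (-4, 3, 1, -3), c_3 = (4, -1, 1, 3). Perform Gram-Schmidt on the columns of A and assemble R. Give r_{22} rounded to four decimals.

e_1 = c_1/‖c_1‖ = (1, 3, 3, 3)/5.2915 = (0.1890, 0.5669, 0.5669, 0.5669).
r_{12} = e_1·c_2 = -0.1890.
u_2 = c_2 + 0.1890·e_1 = (-3.9643, 3.1071, 1.1071, -2.8929).
r_{22} = ‖u_2‖ = 5.9131.

r_{22} = 5.9131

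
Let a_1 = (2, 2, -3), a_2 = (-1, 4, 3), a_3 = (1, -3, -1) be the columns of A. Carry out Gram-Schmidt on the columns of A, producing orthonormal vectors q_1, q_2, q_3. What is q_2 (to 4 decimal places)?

q_2 = (-0.1282, 0.8625, 0.4895)

a_1 = (2, 2, -3); ‖a_1‖ = 4.1231, so q_1 = (0.4851, 0.4851, -0.7276).
q_1·a_2 = 0.4851·(-1) + 0.4851·4 + (-0.7276)·3 = -0.7276.
u_2 = a_2 + 0.7276·q_1 = (-0.6471, 4.3529, 2.4706).
‖u_2‖ = 5.0468, so q_2 = (-0.1282, 0.8625, 0.4895).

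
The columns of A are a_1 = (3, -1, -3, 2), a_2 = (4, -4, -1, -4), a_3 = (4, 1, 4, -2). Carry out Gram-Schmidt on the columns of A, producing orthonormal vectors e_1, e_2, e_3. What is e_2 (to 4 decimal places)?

e_2 = (0.3879, -0.5325, 0.0657, -0.7494)

a_1 = (3, -1, -3, 2); ‖a_1‖ = 4.7958, so e_1 = (0.6255, -0.2085, -0.6255, 0.4170).
e_1·a_2 = 0.6255·4 + (-0.2085)·(-4) + (-0.6255)·(-1) + 0.4170·(-4) = 2.2937.
u_2 = a_2 − 2.2937·e_1 = (2.5652, -3.5217, 0.4348, -4.9565).
‖u_2‖ = 6.6136, so e_2 = (0.3879, -0.5325, 0.0657, -0.7494).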